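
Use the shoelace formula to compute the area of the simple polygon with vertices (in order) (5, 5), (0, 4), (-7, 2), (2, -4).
Area = 51

Shoelace formula: Area = (1/2) |Σ_i (x_i · y_{i+1} − x_{i+1} · y_i)| (indices mod n). Compute each cross term:
  (5)(4) − (0)(5) = 20
  (0)(2) − (-7)(4) = 28
  (-7)(-4) − (2)(2) = 24
  (2)(5) − (5)(-4) = 30
Sum = 102, so (signed) Area = 102/2 = 51, |Area| = 51.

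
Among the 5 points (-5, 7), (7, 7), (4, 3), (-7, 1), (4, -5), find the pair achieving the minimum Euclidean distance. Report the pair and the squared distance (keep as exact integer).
Pair = ((7, 7), (4, 3)); squared distance = 25

Compute all C(5, 2) = 10 pairwise squared distances (x_i − x_j)² + (y_i − y_j)². The minimum is 25, attained by the pair ((7, 7), (4, 3)).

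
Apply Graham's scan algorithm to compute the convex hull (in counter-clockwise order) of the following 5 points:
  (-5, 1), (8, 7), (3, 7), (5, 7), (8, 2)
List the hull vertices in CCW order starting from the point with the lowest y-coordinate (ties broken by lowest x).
Hull (CCW) = [(-5, 1), (8, 2), (8, 7), (3, 7)]

Graham scan procedure:
  1. Find the pivot p₀ = point with lowest y (tie → lowest x): (-5, 1).
  2. Sort the remaining points by polar angle around p₀.
  3. Walk through sorted points, maintaining a stack; pop the top while the last three entries make a non-left turn (cross product ≤ 0).
  4. Final stack is the convex hull in CCW order: (-5, 1), (8, 2), (8, 7), (3, 7).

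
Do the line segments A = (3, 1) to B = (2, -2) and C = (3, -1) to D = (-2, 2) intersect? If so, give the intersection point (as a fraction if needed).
Yes; intersection at (22/9, -2/3) (t = 5/9 on AB, s = 1/9 on CD)

Parametrize AB as A + t(B − A) = (3 + -1 t, 1 + -3 t) and CD as C + s(D − C) = (3 + -5 s, -1 + 3 s). Solve the linear system for (t, s). Determinant = 18 ≠ 0, so a unique intersection of the containing lines exists. Solution: t = 5/9, s = 1/9 — both in [0, 1], so the segments cross. Intersection point: (22/9, -2/3).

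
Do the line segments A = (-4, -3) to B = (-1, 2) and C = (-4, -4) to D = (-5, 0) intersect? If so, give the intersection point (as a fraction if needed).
No (intersection of containing lines falls outside at least one segment)

Parametrize and solve: t = -1/17, s = 3/17. At least one of these is outside [0, 1], so the segments do not intersect.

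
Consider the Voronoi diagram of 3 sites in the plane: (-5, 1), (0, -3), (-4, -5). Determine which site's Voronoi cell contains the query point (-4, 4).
Nearest site = (-5, 1)

The Voronoi cell of site s contains exactly those query points closer to s than to any other site. Compute squared distances from q = (-4, 4) to each site:
  (-5 − -4)² + (1 − 4)² = 10
  (0 − -4)² + (-3 − 4)² = 65
  (-4 − -4)² + (-5 − 4)² = 81
Minimum is attained by (-5, 1), so q lies in its Voronoi cell.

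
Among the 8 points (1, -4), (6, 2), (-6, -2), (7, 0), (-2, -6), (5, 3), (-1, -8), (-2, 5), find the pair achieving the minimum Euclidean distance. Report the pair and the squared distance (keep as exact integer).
Pair = ((6, 2), (5, 3)); squared distance = 2

Compute all C(8, 2) = 28 pairwise squared distances (x_i − x_j)² + (y_i − y_j)². The minimum is 2, attained by the pair ((6, 2), (5, 3)).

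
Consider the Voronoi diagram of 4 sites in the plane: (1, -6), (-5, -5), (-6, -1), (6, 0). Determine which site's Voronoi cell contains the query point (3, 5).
Nearest site = (6, 0)

The Voronoi cell of site s contains exactly those query points closer to s than to any other site. Compute squared distances from q = (3, 5) to each site:
  (6 − 3)² + (0 − 5)² = 34
  (-6 − 3)² + (-1 − 5)² = 117
  (1 − 3)² + (-6 − 5)² = 125
  (-5 − 3)² + (-5 − 5)² = 164
Minimum is attained by (6, 0), so q lies in its Voronoi cell.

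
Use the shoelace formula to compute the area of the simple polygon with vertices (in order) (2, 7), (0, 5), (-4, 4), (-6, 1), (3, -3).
Area = 46

Shoelace formula: Area = (1/2) |Σ_i (x_i · y_{i+1} − x_{i+1} · y_i)| (indices mod n). Compute each cross term:
  (2)(5) − (0)(7) = 10
  (0)(4) − (-4)(5) = 20
  (-4)(1) − (-6)(4) = 20
  (-6)(-3) − (3)(1) = 15
  (3)(7) − (2)(-3) = 27
Sum = 92, so (signed) Area = 92/2 = 46, |Area| = 46.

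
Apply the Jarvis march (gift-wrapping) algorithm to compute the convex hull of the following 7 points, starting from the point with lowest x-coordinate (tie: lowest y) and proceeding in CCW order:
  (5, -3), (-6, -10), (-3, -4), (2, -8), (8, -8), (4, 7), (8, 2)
Hull (CCW) = [(-6, -10), (8, -8), (8, 2), (4, 7), (-3, -4)]

Jarvis march: at each step, from the current hull vertex p, select the next vertex q as the point such that every other point lies strictly to the left of (or on) the directed line p → q. (Equivalently: for every other point r, the cross product (q − p) × (r − p) ≥ 0.)
Starting point (lowest x, tie lowest y): (-6, -10). Wrap until returning to start. Resulting hull: (-6, -10), (8, -8), (8, 2), (4, 7), (-3, -4).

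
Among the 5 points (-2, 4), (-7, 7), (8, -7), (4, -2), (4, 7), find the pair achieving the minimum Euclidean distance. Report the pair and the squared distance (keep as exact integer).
Pair = ((-2, 4), (-7, 7)); squared distance = 34

Compute all C(5, 2) = 10 pairwise squared distances (x_i − x_j)² + (y_i − y_j)². The minimum is 34, attained by the pair ((-2, 4), (-7, 7)).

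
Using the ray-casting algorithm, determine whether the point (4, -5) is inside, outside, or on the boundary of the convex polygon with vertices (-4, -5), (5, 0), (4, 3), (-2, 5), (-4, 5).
The point (4, -5) lies strictly outside the polygon

Cast a horizontal ray to the right from the query point and count how many polygon edges it crosses (each edge strictly once or zero times, handled with the usual half-open convention). 
Parity of crossings → even ⇒ outside.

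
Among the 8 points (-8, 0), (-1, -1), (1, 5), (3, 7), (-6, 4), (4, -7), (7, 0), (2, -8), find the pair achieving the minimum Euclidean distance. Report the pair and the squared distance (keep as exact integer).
Pair = ((4, -7), (2, -8)); squared distance = 5

Compute all C(8, 2) = 28 pairwise squared distances (x_i − x_j)² + (y_i − y_j)². The minimum is 5, attained by the pair ((4, -7), (2, -8)).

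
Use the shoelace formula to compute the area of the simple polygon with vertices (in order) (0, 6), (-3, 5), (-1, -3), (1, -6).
Area = 47/2

Shoelace formula: Area = (1/2) |Σ_i (x_i · y_{i+1} − x_{i+1} · y_i)| (indices mod n). Compute each cross term:
  (0)(5) − (-3)(6) = 18
  (-3)(-3) − (-1)(5) = 14
  (-1)(-6) − (1)(-3) = 9
  (1)(6) − (0)(-6) = 6
Sum = 47, so (signed) Area = 47/2 = 47/2, |Area| = 47/2.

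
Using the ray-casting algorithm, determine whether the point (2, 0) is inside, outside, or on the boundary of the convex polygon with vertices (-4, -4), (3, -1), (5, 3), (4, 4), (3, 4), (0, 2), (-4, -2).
The point (2, 0) lies strictly inside the polygon

Cast a horizontal ray to the right from the query point and count how many polygon edges it crosses (each edge strictly once or zero times, handled with the usual half-open convention). 
Parity of crossings → odd ⇒ inside.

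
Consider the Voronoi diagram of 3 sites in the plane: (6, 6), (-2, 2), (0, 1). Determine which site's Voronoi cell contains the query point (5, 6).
Nearest site = (6, 6)

The Voronoi cell of site s contains exactly those query points closer to s than to any other site. Compute squared distances from q = (5, 6) to each site:
  (6 − 5)² + (6 − 6)² = 1
  (0 − 5)² + (1 − 6)² = 50
  (-2 − 5)² + (2 − 6)² = 65
Minimum is attained by (6, 6), so q lies in its Voronoi cell.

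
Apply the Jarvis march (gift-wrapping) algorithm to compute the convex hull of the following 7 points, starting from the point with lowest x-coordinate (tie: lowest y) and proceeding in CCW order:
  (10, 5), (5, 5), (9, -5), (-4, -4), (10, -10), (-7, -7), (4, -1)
Hull (CCW) = [(-7, -7), (10, -10), (10, 5), (5, 5)]

Jarvis march: at each step, from the current hull vertex p, select the next vertex q as the point such that every other point lies strictly to the left of (or on) the directed line p → q. (Equivalently: for every other point r, the cross product (q − p) × (r − p) ≥ 0.)
Starting point (lowest x, tie lowest y): (-7, -7). Wrap until returning to start. Resulting hull: (-7, -7), (10, -10), (10, 5), (5, 5).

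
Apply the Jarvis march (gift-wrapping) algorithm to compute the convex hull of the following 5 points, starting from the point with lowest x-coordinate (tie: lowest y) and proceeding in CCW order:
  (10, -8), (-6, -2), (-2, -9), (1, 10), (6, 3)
Hull (CCW) = [(-6, -2), (-2, -9), (10, -8), (6, 3), (1, 10)]

Jarvis march: at each step, from the current hull vertex p, select the next vertex q as the point such that every other point lies strictly to the left of (or on) the directed line p → q. (Equivalently: for every other point r, the cross product (q − p) × (r − p) ≥ 0.)
Starting point (lowest x, tie lowest y): (-6, -2). Wrap until returning to start. Resulting hull: (-6, -2), (-2, -9), (10, -8), (6, 3), (1, 10).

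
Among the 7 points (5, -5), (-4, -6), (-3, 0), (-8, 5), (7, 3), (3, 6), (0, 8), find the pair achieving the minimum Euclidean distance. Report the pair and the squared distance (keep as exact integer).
Pair = ((3, 6), (0, 8)); squared distance = 13

Compute all C(7, 2) = 21 pairwise squared distances (x_i − x_j)² + (y_i − y_j)². The minimum is 13, attained by the pair ((3, 6), (0, 8)).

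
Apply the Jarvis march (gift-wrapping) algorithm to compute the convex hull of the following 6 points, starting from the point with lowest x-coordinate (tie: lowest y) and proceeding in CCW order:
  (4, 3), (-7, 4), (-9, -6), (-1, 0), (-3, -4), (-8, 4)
Hull (CCW) = [(-9, -6), (-3, -4), (4, 3), (-7, 4), (-8, 4)]

Jarvis march: at each step, from the current hull vertex p, select the next vertex q as the point such that every other point lies strictly to the left of (or on) the directed line p → q. (Equivalently: for every other point r, the cross product (q − p) × (r − p) ≥ 0.)
Starting point (lowest x, tie lowest y): (-9, -6). Wrap until returning to start. Resulting hull: (-9, -6), (-3, -4), (4, 3), (-7, 4), (-8, 4).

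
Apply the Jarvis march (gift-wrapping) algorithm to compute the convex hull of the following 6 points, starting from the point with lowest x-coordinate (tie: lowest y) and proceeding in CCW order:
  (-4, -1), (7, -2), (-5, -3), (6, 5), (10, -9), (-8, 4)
Hull (CCW) = [(-8, 4), (-5, -3), (10, -9), (6, 5)]

Jarvis march: at each step, from the current hull vertex p, select the next vertex q as the point such that every other point lies strictly to the left of (or on) the directed line p → q. (Equivalently: for every other point r, the cross product (q − p) × (r − p) ≥ 0.)
Starting point (lowest x, tie lowest y): (-8, 4). Wrap until returning to start. Resulting hull: (-8, 4), (-5, -3), (10, -9), (6, 5).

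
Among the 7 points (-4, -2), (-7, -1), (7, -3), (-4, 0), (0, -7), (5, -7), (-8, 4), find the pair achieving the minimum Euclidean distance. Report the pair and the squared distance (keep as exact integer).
Pair = ((-4, -2), (-4, 0)); squared distance = 4

Compute all C(7, 2) = 21 pairwise squared distances (x_i − x_j)² + (y_i − y_j)². The minimum is 4, attained by the pair ((-4, -2), (-4, 0)).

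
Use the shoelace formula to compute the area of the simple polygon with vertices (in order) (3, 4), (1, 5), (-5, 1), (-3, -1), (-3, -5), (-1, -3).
Area = 33

Shoelace formula: Area = (1/2) |Σ_i (x_i · y_{i+1} − x_{i+1} · y_i)| (indices mod n). Compute each cross term:
  (3)(5) − (1)(4) = 11
  (1)(1) − (-5)(5) = 26
  (-5)(-1) − (-3)(1) = 8
  (-3)(-5) − (-3)(-1) = 12
  (-3)(-3) − (-1)(-5) = 4
  (-1)(4) − (3)(-3) = 5
Sum = 66, so (signed) Area = 66/2 = 33, |Area| = 33.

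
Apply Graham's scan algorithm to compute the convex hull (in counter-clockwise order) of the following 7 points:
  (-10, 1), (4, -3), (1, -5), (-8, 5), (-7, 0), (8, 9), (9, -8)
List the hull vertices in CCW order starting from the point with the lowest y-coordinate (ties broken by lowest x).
Hull (CCW) = [(9, -8), (8, 9), (-8, 5), (-10, 1), (1, -5)]

Graham scan procedure:
  1. Find the pivot p₀ = point with lowest y (tie → lowest x): (9, -8).
  2. Sort the remaining points by polar angle around p₀.
  3. Walk through sorted points, maintaining a stack; pop the top while the last three entries make a non-left turn (cross product ≤ 0).
  4. Final stack is the convex hull in CCW order: (9, -8), (8, 9), (-8, 5), (-10, 1), (1, -5).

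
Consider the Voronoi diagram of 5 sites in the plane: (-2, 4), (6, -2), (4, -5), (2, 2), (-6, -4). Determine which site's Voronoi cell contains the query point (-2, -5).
Nearest site = (-6, -4)

The Voronoi cell of site s contains exactly those query points closer to s than to any other site. Compute squared distances from q = (-2, -5) to each site:
  (-6 − -2)² + (-4 − -5)² = 17
  (4 − -2)² + (-5 − -5)² = 36
  (2 − -2)² + (2 − -5)² = 65
  (6 − -2)² + (-2 − -5)² = 73
  (-2 − -2)² + (4 − -5)² = 81
Minimum is attained by (-6, -4), so q lies in its Voronoi cell.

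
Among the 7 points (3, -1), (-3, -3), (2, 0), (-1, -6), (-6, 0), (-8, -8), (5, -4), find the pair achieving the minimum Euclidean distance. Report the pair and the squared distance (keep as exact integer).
Pair = ((3, -1), (2, 0)); squared distance = 2

Compute all C(7, 2) = 21 pairwise squared distances (x_i − x_j)² + (y_i − y_j)². The minimum is 2, attained by the pair ((3, -1), (2, 0)).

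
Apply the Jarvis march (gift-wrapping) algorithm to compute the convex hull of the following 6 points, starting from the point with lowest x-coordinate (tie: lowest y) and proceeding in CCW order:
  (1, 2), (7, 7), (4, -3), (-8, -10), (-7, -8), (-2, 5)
Hull (CCW) = [(-8, -10), (4, -3), (7, 7), (-2, 5)]

Jarvis march: at each step, from the current hull vertex p, select the next vertex q as the point such that every other point lies strictly to the left of (or on) the directed line p → q. (Equivalently: for every other point r, the cross product (q − p) × (r − p) ≥ 0.)
Starting point (lowest x, tie lowest y): (-8, -10). Wrap until returning to start. Resulting hull: (-8, -10), (4, -3), (7, 7), (-2, 5).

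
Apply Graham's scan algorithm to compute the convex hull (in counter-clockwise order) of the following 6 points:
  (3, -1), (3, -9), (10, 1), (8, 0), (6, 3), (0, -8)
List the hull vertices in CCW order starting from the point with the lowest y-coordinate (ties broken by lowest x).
Hull (CCW) = [(3, -9), (10, 1), (6, 3), (3, -1), (0, -8)]

Graham scan procedure:
  1. Find the pivot p₀ = point with lowest y (tie → lowest x): (3, -9).
  2. Sort the remaining points by polar angle around p₀.
  3. Walk through sorted points, maintaining a stack; pop the top while the last three entries make a non-left turn (cross product ≤ 0).
  4. Final stack is the convex hull in CCW order: (3, -9), (10, 1), (6, 3), (3, -1), (0, -8).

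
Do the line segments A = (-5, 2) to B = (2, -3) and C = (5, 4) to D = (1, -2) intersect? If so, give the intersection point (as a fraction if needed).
No (intersection of containing lines falls outside at least one segment)

Parametrize and solve: t = 26/31, s = 32/31. At least one of these is outside [0, 1], so the segments do not intersect.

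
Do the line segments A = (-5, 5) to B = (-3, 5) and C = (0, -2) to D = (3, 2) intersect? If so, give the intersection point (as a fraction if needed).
No (intersection of containing lines falls outside at least one segment)

Parametrize and solve: t = 41/8, s = 7/4. At least one of these is outside [0, 1], so the segments do not intersect.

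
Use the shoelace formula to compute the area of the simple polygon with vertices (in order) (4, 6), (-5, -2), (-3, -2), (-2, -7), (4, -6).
Area = 131/2

Shoelace formula: Area = (1/2) |Σ_i (x_i · y_{i+1} − x_{i+1} · y_i)| (indices mod n). Compute each cross term:
  (4)(-2) − (-5)(6) = 22
  (-5)(-2) − (-3)(-2) = 4
  (-3)(-7) − (-2)(-2) = 17
  (-2)(-6) − (4)(-7) = 40
  (4)(6) − (4)(-6) = 48
Sum = 131, so (signed) Area = 131/2 = 131/2, |Area| = 131/2.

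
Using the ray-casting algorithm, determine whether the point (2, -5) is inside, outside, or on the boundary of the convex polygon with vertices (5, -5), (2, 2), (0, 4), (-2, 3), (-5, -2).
The point (2, -5) lies strictly outside the polygon

Cast a horizontal ray to the right from the query point and count how many polygon edges it crosses (each edge strictly once or zero times, handled with the usual half-open convention). 
Parity of crossings → even ⇒ outside.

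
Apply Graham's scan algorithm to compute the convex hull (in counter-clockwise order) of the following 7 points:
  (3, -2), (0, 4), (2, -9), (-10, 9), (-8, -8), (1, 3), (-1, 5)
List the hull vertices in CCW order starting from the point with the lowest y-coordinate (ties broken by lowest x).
Hull (CCW) = [(2, -9), (3, -2), (1, 3), (-1, 5), (-10, 9), (-8, -8)]

Graham scan procedure:
  1. Find the pivot p₀ = point with lowest y (tie → lowest x): (2, -9).
  2. Sort the remaining points by polar angle around p₀.
  3. Walk through sorted points, maintaining a stack; pop the top while the last three entries make a non-left turn (cross product ≤ 0).
  4. Final stack is the convex hull in CCW order: (2, -9), (3, -2), (1, 3), (-1, 5), (-10, 9), (-8, -8).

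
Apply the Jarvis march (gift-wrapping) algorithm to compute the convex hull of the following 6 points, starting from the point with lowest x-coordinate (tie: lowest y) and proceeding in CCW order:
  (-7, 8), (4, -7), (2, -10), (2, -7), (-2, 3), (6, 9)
Hull (CCW) = [(-7, 8), (2, -10), (4, -7), (6, 9)]

Jarvis march: at each step, from the current hull vertex p, select the next vertex q as the point such that every other point lies strictly to the left of (or on) the directed line p → q. (Equivalently: for every other point r, the cross product (q − p) × (r − p) ≥ 0.)
Starting point (lowest x, tie lowest y): (-7, 8). Wrap until returning to start. Resulting hull: (-7, 8), (2, -10), (4, -7), (6, 9).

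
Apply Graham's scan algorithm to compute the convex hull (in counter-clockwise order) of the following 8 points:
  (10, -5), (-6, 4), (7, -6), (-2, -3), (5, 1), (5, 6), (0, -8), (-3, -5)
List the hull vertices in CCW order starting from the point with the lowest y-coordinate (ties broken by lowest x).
Hull (CCW) = [(0, -8), (7, -6), (10, -5), (5, 6), (-6, 4), (-3, -5)]

Graham scan procedure:
  1. Find the pivot p₀ = point with lowest y (tie → lowest x): (0, -8).
  2. Sort the remaining points by polar angle around p₀.
  3. Walk through sorted points, maintaining a stack; pop the top while the last three entries make a non-left turn (cross product ≤ 0).
  4. Final stack is the convex hull in CCW order: (0, -8), (7, -6), (10, -5), (5, 6), (-6, 4), (-3, -5).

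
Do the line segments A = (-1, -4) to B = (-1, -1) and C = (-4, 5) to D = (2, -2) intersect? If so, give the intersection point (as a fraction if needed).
No (intersection of containing lines falls outside at least one segment)

Parametrize and solve: t = 11/6, s = 1/2. At least one of these is outside [0, 1], so the segments do not intersect.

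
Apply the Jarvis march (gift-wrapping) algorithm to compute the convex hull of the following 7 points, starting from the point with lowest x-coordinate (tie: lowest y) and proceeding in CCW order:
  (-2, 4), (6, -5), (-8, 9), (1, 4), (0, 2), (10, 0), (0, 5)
Hull (CCW) = [(-8, 9), (6, -5), (10, 0)]

Jarvis march: at each step, from the current hull vertex p, select the next vertex q as the point such that every other point lies strictly to the left of (or on) the directed line p → q. (Equivalently: for every other point r, the cross product (q − p) × (r − p) ≥ 0.)
Starting point (lowest x, tie lowest y): (-8, 9). Wrap until returning to start. Resulting hull: (-8, 9), (6, -5), (10, 0).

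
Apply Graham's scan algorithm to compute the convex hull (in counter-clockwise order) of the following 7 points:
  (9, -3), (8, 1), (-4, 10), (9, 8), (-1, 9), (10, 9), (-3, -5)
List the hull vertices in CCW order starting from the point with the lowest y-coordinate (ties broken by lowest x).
Hull (CCW) = [(-3, -5), (9, -3), (10, 9), (-4, 10)]

Graham scan procedure:
  1. Find the pivot p₀ = point with lowest y (tie → lowest x): (-3, -5).
  2. Sort the remaining points by polar angle around p₀.
  3. Walk through sorted points, maintaining a stack; pop the top while the last three entries make a non-left turn (cross product ≤ 0).
  4. Final stack is the convex hull in CCW order: (-3, -5), (9, -3), (10, 9), (-4, 10).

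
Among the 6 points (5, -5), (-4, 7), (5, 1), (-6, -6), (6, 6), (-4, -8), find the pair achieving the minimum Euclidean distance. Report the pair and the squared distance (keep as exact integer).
Pair = ((-6, -6), (-4, -8)); squared distance = 8

Compute all C(6, 2) = 15 pairwise squared distances (x_i − x_j)² + (y_i − y_j)². The minimum is 8, attained by the pair ((-6, -6), (-4, -8)).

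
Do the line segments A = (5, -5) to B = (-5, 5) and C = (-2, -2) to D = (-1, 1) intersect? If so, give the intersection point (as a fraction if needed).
Yes; intersection at (-1, 1) (t = 3/5 on AB, s = 1 on CD)

Parametrize AB as A + t(B − A) = (5 + -10 t, -5 + 10 t) and CD as C + s(D − C) = (-2 + 1 s, -2 + 3 s). Solve the linear system for (t, s). Determinant = 40 ≠ 0, so a unique intersection of the containing lines exists. Solution: t = 3/5, s = 1 — both in [0, 1], so the segments cross. Intersection point: (-1, 1).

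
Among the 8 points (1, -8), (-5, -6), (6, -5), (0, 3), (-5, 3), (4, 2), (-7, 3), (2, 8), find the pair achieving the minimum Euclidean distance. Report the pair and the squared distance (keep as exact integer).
Pair = ((-5, 3), (-7, 3)); squared distance = 4

Compute all C(8, 2) = 28 pairwise squared distances (x_i − x_j)² + (y_i − y_j)². The minimum is 4, attained by the pair ((-5, 3), (-7, 3)).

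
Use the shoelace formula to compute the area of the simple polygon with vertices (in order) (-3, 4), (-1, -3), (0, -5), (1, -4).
Area = 15/2

Shoelace formula: Area = (1/2) |Σ_i (x_i · y_{i+1} − x_{i+1} · y_i)| (indices mod n). Compute each cross term:
  (-3)(-3) − (-1)(4) = 13
  (-1)(-5) − (0)(-3) = 5
  (0)(-4) − (1)(-5) = 5
  (1)(4) − (-3)(-4) = -8
Sum = 15, so (signed) Area = 15/2 = 15/2, |Area| = 15/2.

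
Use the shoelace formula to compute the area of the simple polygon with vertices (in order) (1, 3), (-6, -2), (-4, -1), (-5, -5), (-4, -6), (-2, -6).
Area = 51/2

Shoelace formula: Area = (1/2) |Σ_i (x_i · y_{i+1} − x_{i+1} · y_i)| (indices mod n). Compute each cross term:
  (1)(-2) − (-6)(3) = 16
  (-6)(-1) − (-4)(-2) = -2
  (-4)(-5) − (-5)(-1) = 15
  (-5)(-6) − (-4)(-5) = 10
  (-4)(-6) − (-2)(-6) = 12
  (-2)(3) − (1)(-6) = 0
Sum = 51, so (signed) Area = 51/2 = 51/2, |Area| = 51/2.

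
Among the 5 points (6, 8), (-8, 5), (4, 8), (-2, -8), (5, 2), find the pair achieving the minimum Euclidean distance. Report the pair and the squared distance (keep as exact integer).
Pair = ((6, 8), (4, 8)); squared distance = 4

Compute all C(5, 2) = 10 pairwise squared distances (x_i − x_j)² + (y_i − y_j)². The minimum is 4, attained by the pair ((6, 8), (4, 8)).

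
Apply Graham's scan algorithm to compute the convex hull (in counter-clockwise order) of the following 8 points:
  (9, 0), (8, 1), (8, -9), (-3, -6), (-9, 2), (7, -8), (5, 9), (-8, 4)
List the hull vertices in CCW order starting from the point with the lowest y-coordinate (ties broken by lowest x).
Hull (CCW) = [(8, -9), (9, 0), (5, 9), (-8, 4), (-9, 2), (-3, -6)]

Graham scan procedure:
  1. Find the pivot p₀ = point with lowest y (tie → lowest x): (8, -9).
  2. Sort the remaining points by polar angle around p₀.
  3. Walk through sorted points, maintaining a stack; pop the top while the last three entries make a non-left turn (cross product ≤ 0).
  4. Final stack is the convex hull in CCW order: (8, -9), (9, 0), (5, 9), (-8, 4), (-9, 2), (-3, -6).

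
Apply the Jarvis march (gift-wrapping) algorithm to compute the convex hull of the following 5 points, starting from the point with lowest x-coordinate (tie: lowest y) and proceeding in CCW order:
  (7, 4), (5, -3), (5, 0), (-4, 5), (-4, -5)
Hull (CCW) = [(-4, -5), (5, -3), (7, 4), (-4, 5)]

Jarvis march: at each step, from the current hull vertex p, select the next vertex q as the point such that every other point lies strictly to the left of (or on) the directed line p → q. (Equivalently: for every other point r, the cross product (q − p) × (r − p) ≥ 0.)
Starting point (lowest x, tie lowest y): (-4, -5). Wrap until returning to start. Resulting hull: (-4, -5), (5, -3), (7, 4), (-4, 5).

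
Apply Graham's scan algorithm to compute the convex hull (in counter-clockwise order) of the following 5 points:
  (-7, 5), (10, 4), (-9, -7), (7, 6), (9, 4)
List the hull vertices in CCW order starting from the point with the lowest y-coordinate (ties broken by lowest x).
Hull (CCW) = [(-9, -7), (10, 4), (7, 6), (-7, 5)]

Graham scan procedure:
  1. Find the pivot p₀ = point with lowest y (tie → lowest x): (-9, -7).
  2. Sort the remaining points by polar angle around p₀.
  3. Walk through sorted points, maintaining a stack; pop the top while the last three entries make a non-left turn (cross product ≤ 0).
  4. Final stack is the convex hull in CCW order: (-9, -7), (10, 4), (7, 6), (-7, 5).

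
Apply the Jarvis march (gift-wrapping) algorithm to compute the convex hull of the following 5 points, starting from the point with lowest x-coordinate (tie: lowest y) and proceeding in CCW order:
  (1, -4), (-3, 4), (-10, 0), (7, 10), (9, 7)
Hull (CCW) = [(-10, 0), (1, -4), (9, 7), (7, 10)]

Jarvis march: at each step, from the current hull vertex p, select the next vertex q as the point such that every other point lies strictly to the left of (or on) the directed line p → q. (Equivalently: for every other point r, the cross product (q − p) × (r − p) ≥ 0.)
Starting point (lowest x, tie lowest y): (-10, 0). Wrap until returning to start. Resulting hull: (-10, 0), (1, -4), (9, 7), (7, 10).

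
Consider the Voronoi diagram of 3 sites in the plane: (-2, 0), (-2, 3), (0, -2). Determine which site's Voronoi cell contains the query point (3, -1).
Nearest site = (0, -2)

The Voronoi cell of site s contains exactly those query points closer to s than to any other site. Compute squared distances from q = (3, -1) to each site:
  (0 − 3)² + (-2 − -1)² = 10
  (-2 − 3)² + (0 − -1)² = 26
  (-2 − 3)² + (3 − -1)² = 41
Minimum is attained by (0, -2), so q lies in its Voronoi cell.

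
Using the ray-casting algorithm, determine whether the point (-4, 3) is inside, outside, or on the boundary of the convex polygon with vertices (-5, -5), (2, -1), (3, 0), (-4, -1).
The point (-4, 3) lies strictly outside the polygon

Cast a horizontal ray to the right from the query point and count how many polygon edges it crosses (each edge strictly once or zero times, handled with the usual half-open convention). 
Parity of crossings → even ⇒ outside.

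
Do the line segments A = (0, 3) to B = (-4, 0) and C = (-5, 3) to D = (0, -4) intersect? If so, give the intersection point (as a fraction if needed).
Yes; intersection at (-140/43, 24/43) (t = 35/43 on AB, s = 15/43 on CD)

Parametrize AB as A + t(B − A) = (0 + -4 t, 3 + -3 t) and CD as C + s(D − C) = (-5 + 5 s, 3 + -7 s). Solve the linear system for (t, s). Determinant = -43 ≠ 0, so a unique intersection of the containing lines exists. Solution: t = 35/43, s = 15/43 — both in [0, 1], so the segments cross. Intersection point: (-140/43, 24/43).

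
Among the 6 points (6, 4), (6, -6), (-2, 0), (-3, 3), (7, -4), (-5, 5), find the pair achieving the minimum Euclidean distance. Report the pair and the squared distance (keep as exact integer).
Pair = ((6, -6), (7, -4)); squared distance = 5

Compute all C(6, 2) = 15 pairwise squared distances (x_i − x_j)² + (y_i − y_j)². The minimum is 5, attained by the pair ((6, -6), (7, -4)).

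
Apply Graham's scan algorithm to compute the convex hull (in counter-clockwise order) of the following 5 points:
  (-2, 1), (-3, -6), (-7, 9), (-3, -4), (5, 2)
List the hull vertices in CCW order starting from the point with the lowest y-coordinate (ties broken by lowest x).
Hull (CCW) = [(-3, -6), (5, 2), (-7, 9)]

Graham scan procedure:
  1. Find the pivot p₀ = point with lowest y (tie → lowest x): (-3, -6).
  2. Sort the remaining points by polar angle around p₀.
  3. Walk through sorted points, maintaining a stack; pop the top while the last three entries make a non-left turn (cross product ≤ 0).
  4. Final stack is the convex hull in CCW order: (-3, -6), (5, 2), (-7, 9).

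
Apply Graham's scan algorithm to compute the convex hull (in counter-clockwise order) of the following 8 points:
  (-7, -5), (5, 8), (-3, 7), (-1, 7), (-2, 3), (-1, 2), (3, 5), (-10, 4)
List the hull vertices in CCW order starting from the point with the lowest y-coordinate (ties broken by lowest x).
Hull (CCW) = [(-7, -5), (3, 5), (5, 8), (-3, 7), (-10, 4)]

Graham scan procedure:
  1. Find the pivot p₀ = point with lowest y (tie → lowest x): (-7, -5).
  2. Sort the remaining points by polar angle around p₀.
  3. Walk through sorted points, maintaining a stack; pop the top while the last three entries make a non-left turn (cross product ≤ 0).
  4. Final stack is the convex hull in CCW order: (-7, -5), (3, 5), (5, 8), (-3, 7), (-10, 4).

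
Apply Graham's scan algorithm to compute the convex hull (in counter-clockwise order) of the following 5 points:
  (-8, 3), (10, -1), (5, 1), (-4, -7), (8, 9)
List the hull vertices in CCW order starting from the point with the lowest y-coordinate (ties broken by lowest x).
Hull (CCW) = [(-4, -7), (10, -1), (8, 9), (-8, 3)]

Graham scan procedure:
  1. Find the pivot p₀ = point with lowest y (tie → lowest x): (-4, -7).
  2. Sort the remaining points by polar angle around p₀.
  3. Walk through sorted points, maintaining a stack; pop the top while the last three entries make a non-left turn (cross product ≤ 0).
  4. Final stack is the convex hull in CCW order: (-4, -7), (10, -1), (8, 9), (-8, 3).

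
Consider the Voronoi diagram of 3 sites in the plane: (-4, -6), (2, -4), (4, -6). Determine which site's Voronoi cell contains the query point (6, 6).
Nearest site = (2, -4)

The Voronoi cell of site s contains exactly those query points closer to s than to any other site. Compute squared distances from q = (6, 6) to each site:
  (2 − 6)² + (-4 − 6)² = 116
  (4 − 6)² + (-6 − 6)² = 148
  (-4 − 6)² + (-6 − 6)² = 244
Minimum is attained by (2, -4), so q lies in its Voronoi cell.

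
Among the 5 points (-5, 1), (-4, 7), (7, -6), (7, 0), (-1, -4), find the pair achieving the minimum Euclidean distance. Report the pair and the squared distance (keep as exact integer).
Pair = ((7, -6), (7, 0)); squared distance = 36

Compute all C(5, 2) = 10 pairwise squared distances (x_i − x_j)² + (y_i − y_j)². The minimum is 36, attained by the pair ((7, -6), (7, 0)).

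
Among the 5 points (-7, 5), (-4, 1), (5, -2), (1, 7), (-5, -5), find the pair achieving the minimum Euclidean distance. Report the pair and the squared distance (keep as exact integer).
Pair = ((-7, 5), (-4, 1)); squared distance = 25

Compute all C(5, 2) = 10 pairwise squared distances (x_i − x_j)² + (y_i − y_j)². The minimum is 25, attained by the pair ((-7, 5), (-4, 1)).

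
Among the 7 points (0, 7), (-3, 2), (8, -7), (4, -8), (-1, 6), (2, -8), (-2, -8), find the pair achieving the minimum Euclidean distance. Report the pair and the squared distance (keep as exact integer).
Pair = ((0, 7), (-1, 6)); squared distance = 2

Compute all C(7, 2) = 21 pairwise squared distances (x_i − x_j)² + (y_i − y_j)². The minimum is 2, attained by the pair ((0, 7), (-1, 6)).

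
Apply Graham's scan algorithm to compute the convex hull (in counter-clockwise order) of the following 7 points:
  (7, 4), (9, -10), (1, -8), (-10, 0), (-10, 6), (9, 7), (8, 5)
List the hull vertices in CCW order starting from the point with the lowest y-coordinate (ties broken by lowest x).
Hull (CCW) = [(9, -10), (9, 7), (-10, 6), (-10, 0), (1, -8)]

Graham scan procedure:
  1. Find the pivot p₀ = point with lowest y (tie → lowest x): (9, -10).
  2. Sort the remaining points by polar angle around p₀.
  3. Walk through sorted points, maintaining a stack; pop the top while the last three entries make a non-left turn (cross product ≤ 0).
  4. Final stack is the convex hull in CCW order: (9, -10), (9, 7), (-10, 6), (-10, 0), (1, -8).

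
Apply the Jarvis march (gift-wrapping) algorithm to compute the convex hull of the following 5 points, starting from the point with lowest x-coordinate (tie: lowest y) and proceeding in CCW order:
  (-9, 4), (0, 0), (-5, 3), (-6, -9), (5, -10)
Hull (CCW) = [(-9, 4), (-6, -9), (5, -10), (0, 0), (-5, 3)]

Jarvis march: at each step, from the current hull vertex p, select the next vertex q as the point such that every other point lies strictly to the left of (or on) the directed line p → q. (Equivalently: for every other point r, the cross product (q − p) × (r − p) ≥ 0.)
Starting point (lowest x, tie lowest y): (-9, 4). Wrap until returning to start. Resulting hull: (-9, 4), (-6, -9), (5, -10), (0, 0), (-5, 3).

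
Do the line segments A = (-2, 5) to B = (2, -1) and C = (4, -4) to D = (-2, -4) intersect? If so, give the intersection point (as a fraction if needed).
No (intersection of containing lines falls outside at least one segment)

Parametrize and solve: t = 3/2, s = 0. At least one of these is outside [0, 1], so the segments do not intersect.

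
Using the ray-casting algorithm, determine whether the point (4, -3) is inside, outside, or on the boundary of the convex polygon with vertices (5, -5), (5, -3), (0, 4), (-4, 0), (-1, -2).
The point (4, -3) lies strictly inside the polygon

Cast a horizontal ray to the right from the query point and count how many polygon edges it crosses (each edge strictly once or zero times, handled with the usual half-open convention). 
Parity of crossings → odd ⇒ inside.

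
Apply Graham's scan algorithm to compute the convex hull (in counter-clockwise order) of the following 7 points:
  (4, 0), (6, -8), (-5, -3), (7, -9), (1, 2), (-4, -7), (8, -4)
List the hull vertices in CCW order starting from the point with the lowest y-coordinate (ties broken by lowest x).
Hull (CCW) = [(7, -9), (8, -4), (4, 0), (1, 2), (-5, -3), (-4, -7)]

Graham scan procedure:
  1. Find the pivot p₀ = point with lowest y (tie → lowest x): (7, -9).
  2. Sort the remaining points by polar angle around p₀.
  3. Walk through sorted points, maintaining a stack; pop the top while the last three entries make a non-left turn (cross product ≤ 0).
  4. Final stack is the convex hull in CCW order: (7, -9), (8, -4), (4, 0), (1, 2), (-5, -3), (-4, -7).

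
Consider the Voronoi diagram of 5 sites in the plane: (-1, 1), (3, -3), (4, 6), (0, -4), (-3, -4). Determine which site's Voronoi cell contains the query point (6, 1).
Nearest site = (3, -3)

The Voronoi cell of site s contains exactly those query points closer to s than to any other site. Compute squared distances from q = (6, 1) to each site:
  (3 − 6)² + (-3 − 1)² = 25
  (4 − 6)² + (6 − 1)² = 29
  (-1 − 6)² + (1 − 1)² = 49
  (0 − 6)² + (-4 − 1)² = 61
  (-3 − 6)² + (-4 − 1)² = 106
Minimum is attained by (3, -3), so q lies in its Voronoi cell.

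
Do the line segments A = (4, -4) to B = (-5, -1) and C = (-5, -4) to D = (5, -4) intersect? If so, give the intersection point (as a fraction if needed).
Yes; intersection at (4, -4) (t = 0 on AB, s = 9/10 on CD)

Parametrize AB as A + t(B − A) = (4 + -9 t, -4 + 3 t) and CD as C + s(D − C) = (-5 + 10 s, -4 + 0 s). Solve the linear system for (t, s). Determinant = 30 ≠ 0, so a unique intersection of the containing lines exists. Solution: t = 0, s = 9/10 — both in [0, 1], so the segments cross. Intersection point: (4, -4).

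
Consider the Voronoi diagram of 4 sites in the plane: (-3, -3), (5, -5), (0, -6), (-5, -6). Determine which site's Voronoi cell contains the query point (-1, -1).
Nearest site = (-3, -3)

The Voronoi cell of site s contains exactly those query points closer to s than to any other site. Compute squared distances from q = (-1, -1) to each site:
  (-3 − -1)² + (-3 − -1)² = 8
  (0 − -1)² + (-6 − -1)² = 26
  (-5 − -1)² + (-6 − -1)² = 41
  (5 − -1)² + (-5 − -1)² = 52
Minimum is attained by (-3, -3), so q lies in its Voronoi cell.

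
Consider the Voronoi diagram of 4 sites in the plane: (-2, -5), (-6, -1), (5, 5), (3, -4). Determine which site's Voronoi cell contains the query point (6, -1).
Nearest site = (3, -4)

The Voronoi cell of site s contains exactly those query points closer to s than to any other site. Compute squared distances from q = (6, -1) to each site:
  (3 − 6)² + (-4 − -1)² = 18
  (5 − 6)² + (5 − -1)² = 37
  (-2 − 6)² + (-5 − -1)² = 80
  (-6 − 6)² + (-1 − -1)² = 144
Minimum is attained by (3, -4), so q lies in its Voronoi cell.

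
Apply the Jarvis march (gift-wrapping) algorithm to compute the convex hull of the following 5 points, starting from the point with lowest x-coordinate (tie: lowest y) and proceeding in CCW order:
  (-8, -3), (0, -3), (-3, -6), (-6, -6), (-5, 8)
Hull (CCW) = [(-8, -3), (-6, -6), (-3, -6), (0, -3), (-5, 8)]

Jarvis march: at each step, from the current hull vertex p, select the next vertex q as the point such that every other point lies strictly to the left of (or on) the directed line p → q. (Equivalently: for every other point r, the cross product (q − p) × (r − p) ≥ 0.)
Starting point (lowest x, tie lowest y): (-8, -3). Wrap until returning to start. Resulting hull: (-8, -3), (-6, -6), (-3, -6), (0, -3), (-5, 8).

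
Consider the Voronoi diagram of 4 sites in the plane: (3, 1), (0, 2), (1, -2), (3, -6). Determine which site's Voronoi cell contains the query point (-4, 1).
Nearest site = (0, 2)

The Voronoi cell of site s contains exactly those query points closer to s than to any other site. Compute squared distances from q = (-4, 1) to each site:
  (0 − -4)² + (2 − 1)² = 17
  (1 − -4)² + (-2 − 1)² = 34
  (3 − -4)² + (1 − 1)² = 49
  (3 − -4)² + (-6 − 1)² = 98
Minimum is attained by (0, 2), so q lies in its Voronoi cell.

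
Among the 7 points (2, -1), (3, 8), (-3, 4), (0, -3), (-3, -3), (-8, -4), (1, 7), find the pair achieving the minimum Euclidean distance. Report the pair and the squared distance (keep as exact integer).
Pair = ((3, 8), (1, 7)); squared distance = 5

Compute all C(7, 2) = 21 pairwise squared distances (x_i − x_j)² + (y_i − y_j)². The minimum is 5, attained by the pair ((3, 8), (1, 7)).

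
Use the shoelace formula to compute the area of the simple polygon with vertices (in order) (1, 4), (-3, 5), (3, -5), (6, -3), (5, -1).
Area = 34

Shoelace formula: Area = (1/2) |Σ_i (x_i · y_{i+1} − x_{i+1} · y_i)| (indices mod n). Compute each cross term:
  (1)(5) − (-3)(4) = 17
  (-3)(-5) − (3)(5) = 0
  (3)(-3) − (6)(-5) = 21
  (6)(-1) − (5)(-3) = 9
  (5)(4) − (1)(-1) = 21
Sum = 68, so (signed) Area = 68/2 = 34, |Area| = 34.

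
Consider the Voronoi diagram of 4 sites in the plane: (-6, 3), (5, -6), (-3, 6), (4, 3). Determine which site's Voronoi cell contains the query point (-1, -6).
Nearest site = (5, -6)

The Voronoi cell of site s contains exactly those query points closer to s than to any other site. Compute squared distances from q = (-1, -6) to each site:
  (5 − -1)² + (-6 − -6)² = 36
  (-6 − -1)² + (3 − -6)² = 106
  (4 − -1)² + (3 − -6)² = 106
  (-3 − -1)² + (6 − -6)² = 148
Minimum is attained by (5, -6), so q lies in its Voronoi cell.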